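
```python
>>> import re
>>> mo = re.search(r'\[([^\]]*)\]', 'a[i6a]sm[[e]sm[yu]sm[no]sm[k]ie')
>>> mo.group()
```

`re.search` tries every starting position until one works.
The match spans [1:6] → '[i6a]'.
Captured: group 1 = 'i6a'.

'[i6a]'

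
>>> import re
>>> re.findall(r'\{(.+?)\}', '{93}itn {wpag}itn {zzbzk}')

['93', 'wpag', 'zzbzk']

Lazy quantifiers expand one character at a time until the remainder of the pattern can match.
Scanning left to right: at [0:4] match '{93}', group 1 = '93'; at [8:14] match '{wpag}', group 1 = 'wpag'; at [18:25] match '{zzbzk}', group 1 = 'zzbzk'.
With a single group, `findall` returns only what that group captured — 3 items.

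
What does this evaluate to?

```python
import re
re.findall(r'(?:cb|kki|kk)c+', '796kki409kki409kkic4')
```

`findall` yields the raw match text (1 of them) because the pattern has no groups.

['kkic']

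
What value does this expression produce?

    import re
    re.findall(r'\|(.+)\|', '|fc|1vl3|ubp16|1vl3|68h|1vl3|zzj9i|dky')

`findall` collects group 1 from the one match (1 total).

['fc|1vl3|ubp16|1vl3|68h|1vl3|zzj9i']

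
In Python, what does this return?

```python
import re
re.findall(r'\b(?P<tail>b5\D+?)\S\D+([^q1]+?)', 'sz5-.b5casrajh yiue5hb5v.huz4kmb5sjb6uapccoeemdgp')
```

A `+?`/`*?`/`{m,n}?` starts at its minimum and grows only as far as needed for what follows to match.
2 groups means the one result is a tuple of 2 captured strings — 1 here.

[('b5c', '5')]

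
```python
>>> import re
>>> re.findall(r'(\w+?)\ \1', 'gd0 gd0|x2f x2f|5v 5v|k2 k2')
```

After group 1 captures some text, `\1` only succeeds where that same text appears again.
With a single group, `findall` returns only what that group captured — 4 items.

['gd0', 'x2f', '5v', 'k2']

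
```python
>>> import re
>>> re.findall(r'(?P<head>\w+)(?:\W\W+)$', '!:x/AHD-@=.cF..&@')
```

['cF']

This matches one or more of a word character (captured as 'head'); then a non-word character, then one or more of a non-word character (non-capturing group); then anchored at the end.
Matches: at [11:17] match 'cF..&@', group 1 = 'cF'.
With a single group, `findall` returns only what that group captured — 1 item.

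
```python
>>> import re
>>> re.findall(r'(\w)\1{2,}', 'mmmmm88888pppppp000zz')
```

After group 1 captures some text, `\1` only succeeds where that same text appears again.
Matches: at [0:5] match 'mmmmm', group 1 = 'm'; at [5:10] match '88888', group 1 = '8'; at [10:16] match 'pppppp', group 1 = 'p'; at [16:19] match '000', group 1 = '0'.
`findall` collects group 1 from each match (4 total).

['m', '8', 'p', '0']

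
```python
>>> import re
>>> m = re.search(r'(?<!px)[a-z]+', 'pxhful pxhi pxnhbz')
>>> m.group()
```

'pxhful'

`(?!…)`/`(?<!…)` only lets a position through if the neighbouring text does NOT match; no characters are consumed.
Unlike `match`, `search` isn't anchored — it looks for the pattern anywhere in the string.
The match spans [0:6] → 'pxhful'.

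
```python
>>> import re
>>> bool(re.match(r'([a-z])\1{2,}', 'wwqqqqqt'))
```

False

`re.match` only tries the pattern at the start of the string.
Here position 0 doesn't satisfy it, so the call returns None, and `bool(None)` is False.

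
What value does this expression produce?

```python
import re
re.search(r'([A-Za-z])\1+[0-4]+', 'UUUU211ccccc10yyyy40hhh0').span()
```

(0, 7)

The backreference `\1` re-matches whatever the first group consumed, character for character.
`re.search` tries every starting position until one works.
The match spans [0:7] → 'UUUU211'.
Captured: group 1 = 'U'.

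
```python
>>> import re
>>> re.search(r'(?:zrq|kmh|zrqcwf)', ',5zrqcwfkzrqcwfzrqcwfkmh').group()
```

'zrq'

Alternation isn't longest-match — the leftmost alternative that fits at this position is chosen.
The match spans [2:5] → 'zrq'.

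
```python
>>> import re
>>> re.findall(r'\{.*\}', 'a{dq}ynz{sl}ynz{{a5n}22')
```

['{dq}ynz{sl}ynz{{a5n}']

`findall` yields the raw match text (1 of them) because the pattern has no groups.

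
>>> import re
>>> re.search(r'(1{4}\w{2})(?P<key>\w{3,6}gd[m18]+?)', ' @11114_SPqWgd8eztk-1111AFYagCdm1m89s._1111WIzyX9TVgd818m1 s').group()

This matches exactly 4 of a literal '1', then exactly 2 of a word character (captured); then 3 to 6 of a word character, then the literal 'gd', then one or more of one of [m18] (lazy) (captured as 'key').
`search` walks the string left to right and returns the first match it finds.
The match spans [2:15] → '11114_SPqWgd8'.
Captured: group 1 = '11114_', group 2 = 'SPqWgd8'.

'11114_SPqWgd8'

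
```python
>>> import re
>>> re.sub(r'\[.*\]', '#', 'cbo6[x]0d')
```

'cbo6#0d'

Matches: at [4:7] → '[x]'.
`sub` substitutes '#' at each match site.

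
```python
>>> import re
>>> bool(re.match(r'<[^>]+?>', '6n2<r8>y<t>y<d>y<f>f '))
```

`re.match` only tries the pattern at the start of the string.
Here the string doesn't start with a match, so the call returns None, and `bool(None)` is False.

False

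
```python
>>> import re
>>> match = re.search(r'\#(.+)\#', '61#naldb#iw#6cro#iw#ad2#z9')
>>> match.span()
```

(2, 24)

The match spans [2:24] → '#naldb#iw#6cro#iw#ad2#'.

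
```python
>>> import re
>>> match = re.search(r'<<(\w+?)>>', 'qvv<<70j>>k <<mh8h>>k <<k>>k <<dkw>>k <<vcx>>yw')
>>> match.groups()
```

`search` walks the string left to right and returns the first match it finds.
The match spans [3:10] → '<<70j>>'.
Captured: group 1 = '70j'.

('70j',)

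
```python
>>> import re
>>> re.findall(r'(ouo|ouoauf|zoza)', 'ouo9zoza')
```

['ouo', 'zoza']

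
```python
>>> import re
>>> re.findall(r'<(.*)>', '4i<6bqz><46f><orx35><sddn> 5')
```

Matches: at [2:26] match '<6bqz><46f><orx35><sddn>', group 1 = '6bqz><46f><orx35><sddn'.
`findall` collects group 1 from the one match (1 total).

['6bqz><46f><orx35><sddn']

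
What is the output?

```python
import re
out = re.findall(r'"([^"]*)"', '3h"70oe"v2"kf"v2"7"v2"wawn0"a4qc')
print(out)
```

['70oe', 'kf', '7', 'wawn0']

Matches: at [2:8] match '"70oe"', group 1 = '70oe'; at [10:14] match '"kf"', group 1 = 'kf'; at [16:19] match '"7"', group 1 = '7'; at [21:28] match '"wawn0"', group 1 = 'wawn0'.
Because there's exactly one group, `findall` drops the full match and keeps group 1 from each hit.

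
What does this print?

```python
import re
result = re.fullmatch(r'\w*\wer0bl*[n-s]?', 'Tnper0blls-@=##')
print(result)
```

None

Pattern: zero or more of a word character, then a word character, then the literal 'er'; then the literal '0b', then zero or more of a literal 'l', then optionally a character in [n-s].
`re.fullmatch` is like wrapping the pattern in `^…$` (in single-line mode).
Here the string isn't matched end-to-end, so the call returns None.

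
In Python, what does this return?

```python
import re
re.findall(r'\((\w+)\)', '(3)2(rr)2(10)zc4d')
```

['3', 'rr', '10']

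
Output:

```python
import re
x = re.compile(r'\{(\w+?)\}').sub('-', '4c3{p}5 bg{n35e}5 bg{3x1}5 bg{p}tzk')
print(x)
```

4c3-5 bg-5 bg-5 bg-tzk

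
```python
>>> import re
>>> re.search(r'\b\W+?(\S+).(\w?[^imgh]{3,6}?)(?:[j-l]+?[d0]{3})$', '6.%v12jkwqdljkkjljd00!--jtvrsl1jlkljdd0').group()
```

'.%v12jkwqdljkkjljd00!--jtvrsl1jlkljdd0'

The match spans [1:39] → '.%v12jkwqdljkkjljd00!--jtvrsl1jlkljdd0'.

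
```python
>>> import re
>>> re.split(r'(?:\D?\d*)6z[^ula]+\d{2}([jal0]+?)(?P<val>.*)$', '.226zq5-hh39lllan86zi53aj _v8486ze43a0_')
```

With the lazy modifier that quantifier settles for the fewest repetitions that let the rest of the pattern succeed (the atoms after it are unaffected and can still be greedy).
With a capturing group present, the delimiter's captured portion is kept in the result list.

['', 'l', 'llan86zi53aj _v8486ze43a0_', '']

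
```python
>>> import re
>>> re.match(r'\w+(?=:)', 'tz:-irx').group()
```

'tz'

`re.match` won't scan ahead — the pattern has to work from the very first character.
The match spans [0:2] → 'tz'.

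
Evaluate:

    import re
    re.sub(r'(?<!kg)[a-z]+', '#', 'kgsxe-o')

'#-#'

The negative lookaround is zero-width — it rules out positions where the adjacent text would match, without consuming anything.
Matches: at [0:5] → 'kgsxe'; at [6:7] → 'o'.
Every occurrence is swapped for '#'.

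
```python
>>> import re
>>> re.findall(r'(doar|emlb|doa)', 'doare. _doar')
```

Alternation tries branches left to right and keeps the first one that lets the overall match succeed at that position.
Because there's exactly one group, `findall` drops the full match and keeps group 1 from each hit.

['doar', 'doar']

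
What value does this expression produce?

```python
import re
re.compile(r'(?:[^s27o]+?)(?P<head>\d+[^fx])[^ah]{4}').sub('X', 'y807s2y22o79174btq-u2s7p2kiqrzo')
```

'Xo7X2s7Xo'

Pattern: one or more of any character except [s27o] (lazy) (non-capturing group); then one or more of a digit, then any character except [fx] (captured as 'head'); then exactly 4 of any character except [ah].
Matches: at [0:9] → 'y807s2y22'; at [11:20] → '9174btq-u'; at [23:30] → 'p2kiqrz'.
`sub` substitutes 'X' at each match site.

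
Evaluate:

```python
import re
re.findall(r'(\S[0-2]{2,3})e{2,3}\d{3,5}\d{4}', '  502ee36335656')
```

Pattern: a non-whitespace character, then 2 to 3 of a character in [0-2] (captured); then 2 to 3 of a literal 'e', then 3 to 5 of a digit, then exactly 4 of a digit.
With a single group, `findall` returns only what that group captured — 1 item.

['502']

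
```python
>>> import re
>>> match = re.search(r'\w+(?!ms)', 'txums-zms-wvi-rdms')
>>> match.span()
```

The negative lookaround is zero-width — it rules out positions where the adjacent text would match, without consuming anything.
The match spans [0:5] → 'txums'.

(0, 5)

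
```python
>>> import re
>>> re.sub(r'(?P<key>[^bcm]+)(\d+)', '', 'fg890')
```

''

Pattern: one or more of any character except [bcm] (captured as 'key'); then one or more of a digit (captured).
Matches: at [0:5] → 'fg890'.
Every occurrence is swapped for ''.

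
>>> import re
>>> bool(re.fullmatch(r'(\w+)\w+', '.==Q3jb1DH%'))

For `fullmatch`, every character of the input must be accounted for by the pattern.
Here the string isn't matched end-to-end, so the call returns None, and `bool(None)` is False.

False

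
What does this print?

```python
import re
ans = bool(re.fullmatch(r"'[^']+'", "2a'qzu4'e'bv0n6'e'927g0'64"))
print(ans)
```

`re.fullmatch` is like wrapping the pattern in `^…$` (in single-line mode).
Here the pattern can't cover the whole string, so the call returns None, and `bool(None)` is False.

False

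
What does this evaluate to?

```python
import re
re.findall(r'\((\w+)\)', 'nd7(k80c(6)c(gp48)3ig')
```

['6', 'gp48']

Scanning left to right: at [8:11] match '(6)', group 1 = '6'; at [12:18] match '(gp48)', group 1 = 'gp48'.
`findall` collects group 1 from each match (2 total).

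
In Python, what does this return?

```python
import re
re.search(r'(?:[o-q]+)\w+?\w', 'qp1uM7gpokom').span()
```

This matches one or more of a character in [o-q] (non-capturing group); then one or more of a word character (lazy), then a word character.
A non-greedy quantifier consumes as few characters as it can — just enough that the remainder of the pattern still matches from where it stops; whatever follows it matches normally.
`re.search` tries every starting position until one works.
The match spans [0:4] → 'qp1u'.

(0, 4)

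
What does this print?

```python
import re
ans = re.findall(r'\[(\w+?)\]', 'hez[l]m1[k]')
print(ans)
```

['l', 'k']

Scanning left to right: at [3:6] match '[l]', group 1 = 'l'; at [8:11] match '[k]', group 1 = 'k'.
With a single group, `findall` returns only what that group captured — 2 items.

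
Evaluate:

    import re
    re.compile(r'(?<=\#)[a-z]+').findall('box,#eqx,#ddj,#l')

Because the assertion is zero-width, the text it checks is not consumed and won't appear in the result.
No capturing groups, so `findall` returns the 3 full match strings.

['eqx', 'ddj', 'l']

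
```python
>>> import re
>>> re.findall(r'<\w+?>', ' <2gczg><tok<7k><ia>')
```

Walking the string: at [1:8] → '<2gczg>'; at [12:16] → '<7k>'; at [16:20] → '<ia>'.
With no groups in the pattern, `findall` gives back each whole match — 3 here.

['<2gczg>', '<7k>', '<ia>']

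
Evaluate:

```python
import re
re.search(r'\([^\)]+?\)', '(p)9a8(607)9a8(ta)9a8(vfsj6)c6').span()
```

`re.search` tries every starting position until one works.
The match spans [0:3] → '(p)'.

(0, 3)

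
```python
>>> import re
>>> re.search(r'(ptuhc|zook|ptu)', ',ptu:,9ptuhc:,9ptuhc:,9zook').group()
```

The match spans [1:4] → 'ptu'.

'ptu'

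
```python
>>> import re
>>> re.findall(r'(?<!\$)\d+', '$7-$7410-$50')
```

['410', '0']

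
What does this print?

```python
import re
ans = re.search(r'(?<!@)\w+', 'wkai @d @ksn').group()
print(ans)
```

Because the assertion is negative and zero-width, positions next to the forbidden text are skipped.
Unlike `match`, `search` isn't anchored — it looks for the pattern anywhere in the string.
The match spans [0:4] → 'wkai'.

wkai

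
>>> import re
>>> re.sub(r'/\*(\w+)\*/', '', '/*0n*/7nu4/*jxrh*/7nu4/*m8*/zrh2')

Matches: at [0:6] → '/*0n*/'; at [10:18] → '/*jxrh*/'; at [22:28] → '/*m8*/'.
`sub` substitutes '' at each match site.

'7nu47nu4zrh2'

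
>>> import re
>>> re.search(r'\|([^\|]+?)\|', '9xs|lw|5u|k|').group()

'|lw|'

The match spans [3:7] → '|lw|'.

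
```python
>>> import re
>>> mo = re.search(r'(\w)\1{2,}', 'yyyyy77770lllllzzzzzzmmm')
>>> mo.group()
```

`\1` has to match the exact text group 1 already captured.
`re.search` scans for the first position where the pattern succeeds.
The match spans [0:5] → 'yyyyy'.
Captured: group 1 = 'y'.

'yyyyy'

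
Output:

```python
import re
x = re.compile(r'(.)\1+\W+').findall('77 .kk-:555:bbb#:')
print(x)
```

`\1` has to match the exact text group 1 already captured.
Scanning left to right: at [0:4] match '77 .', group 1 = '7'; at [4:8] match 'kk-:', group 1 = 'k'; at [8:12] match '555:', group 1 = '5'; at [12:17] match 'bbb#:', group 1 = 'b'.
One capturing group, so `findall` returns just the captured substring from each match — 4 in all.

['7', 'k', '5', 'b']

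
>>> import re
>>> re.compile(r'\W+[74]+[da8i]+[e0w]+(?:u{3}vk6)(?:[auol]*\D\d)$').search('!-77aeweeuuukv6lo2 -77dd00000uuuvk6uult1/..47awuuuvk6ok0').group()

This matches one or more of a non-word character, then one or more of one of [74], then one or more of one of [da8i]; then one or more of one of [e0w]; then exactly 3 of a literal 'u', then the literal 'vk6' (non-capturing group); then zero or more of one of [auol], then a non-digit, then a digit (non-capturing group); then anchored at the end.
`re.search` tries every starting position until one works.
The match spans [40:56] → '/..47awuuuvk6ok0'.

'/..47awuuuvk6ok0'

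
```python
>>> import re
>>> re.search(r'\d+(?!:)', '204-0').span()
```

(0, 3)

`(?!…)`/`(?<!…)` only lets a position through if the neighbouring text does NOT match; no characters are consumed.
`search` walks the string left to right and returns the first match it finds.
The match spans [0:3] → '204'.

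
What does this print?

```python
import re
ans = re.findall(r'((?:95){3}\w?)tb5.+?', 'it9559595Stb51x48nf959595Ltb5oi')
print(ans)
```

Pattern: the literal '95' repeated 3 times, then optionally a word character (captured); then the literal 'tb5', then one or more of any character (lazy).
Scanning left to right: at [19:30] match '959595Ltb5o', group 1 = '959595L'.
`findall` collects group 1 from the one match (1 total).

['959595L']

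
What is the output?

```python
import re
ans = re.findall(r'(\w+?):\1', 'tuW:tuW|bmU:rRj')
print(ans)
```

A backreference is literal: `\1` must see the identical characters the first group matched.
Because there's exactly one group, `findall` drops the full match and keeps group 1 from the one hit.

['tuW']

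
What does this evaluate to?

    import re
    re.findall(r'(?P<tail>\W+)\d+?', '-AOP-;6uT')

['-;']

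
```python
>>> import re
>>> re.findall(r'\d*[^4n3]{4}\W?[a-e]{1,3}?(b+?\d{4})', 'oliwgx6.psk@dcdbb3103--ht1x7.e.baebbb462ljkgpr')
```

Pattern: zero or more of a digit; then exactly 4 of any character except [4n3], then optionally a non-word character, then 1 to 3 of a character in [a-e] (lazy); then one or more of the literal 'b' (lazy), then exactly 4 of a digit (captured).
Matches: at [6:21] match '6.psk@dcdbb3103', group 1 = 'bb3103'.
`findall` collects group 1 from the one match (1 total).

['bb3103']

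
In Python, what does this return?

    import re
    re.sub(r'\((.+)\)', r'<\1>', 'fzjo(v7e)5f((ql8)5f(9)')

`\1` in the replacement pulls in group 1's text for each match.

'fzjo<v7e)5f((ql8)5f(9>'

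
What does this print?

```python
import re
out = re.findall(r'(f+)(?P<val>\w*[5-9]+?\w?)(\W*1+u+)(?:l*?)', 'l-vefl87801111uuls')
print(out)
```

[('f', 'l8780', '1111uu')]

Pattern: one or more of a literal 'f' (captured); then zero or more of a word character, then one or more of a character in [5-9] (lazy), then optionally a word character (captured as 'val'); then zero or more of a non-word character, then one or more of the literal '1', then one or more of the literal 'u' (captured); then zero or more of a literal 'l' (lazy) (non-capturing group).
Multiple groups make `findall` return tuples — one 3-tuple for the one match.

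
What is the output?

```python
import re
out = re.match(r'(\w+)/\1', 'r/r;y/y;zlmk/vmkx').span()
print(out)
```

(0, 3)

`match` is anchored at position 0; if the pattern doesn't fit there, it returns None.
The match spans [0:3] → 'r/r'.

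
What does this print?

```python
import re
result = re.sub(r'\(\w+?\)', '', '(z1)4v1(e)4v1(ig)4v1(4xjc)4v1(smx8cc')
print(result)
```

4v14v14v14v1(smx8cc

Matches: at [0:4] → '(z1)'; at [7:10] → '(e)'; at [13:17] → '(ig)'; at [20:26] → '(4xjc)'.
Every occurrence is swapped for ''.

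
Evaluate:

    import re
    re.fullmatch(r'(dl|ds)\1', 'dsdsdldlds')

None

`\1` has to match the exact text group 1 already captured.
`fullmatch` succeeds only if the pattern covers the string from start to end.
Here the pattern can't cover the whole string, so the call returns None.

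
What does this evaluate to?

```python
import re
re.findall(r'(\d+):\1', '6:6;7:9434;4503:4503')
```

['6', '4503']

A backreference is literal: `\1` must see the identical characters the first group matched.
Because there's exactly one group, `findall` drops the full match and keeps group 1 from each hit.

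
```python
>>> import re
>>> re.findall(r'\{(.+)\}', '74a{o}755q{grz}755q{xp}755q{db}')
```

['o}755q{grz}755q{xp}755q{db']

Because there's exactly one group, `findall` drops the full match and keeps group 1 from the one hit.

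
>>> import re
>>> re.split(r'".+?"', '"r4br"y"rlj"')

Lazy quantifiers expand one character at a time until the remainder of the pattern can match.
`split` removes every match and returns the 3 fragments in between.

['', 'y', '']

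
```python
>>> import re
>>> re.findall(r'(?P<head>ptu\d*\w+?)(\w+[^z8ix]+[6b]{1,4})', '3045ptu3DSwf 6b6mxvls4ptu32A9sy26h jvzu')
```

[('ptu3D', 'Swf 6b6'), ('ptu32A', '9sy26')]

With 2 capturing groups, `findall` returns a 2-tuple per match.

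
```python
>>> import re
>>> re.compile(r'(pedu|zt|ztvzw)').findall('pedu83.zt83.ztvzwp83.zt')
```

['pedu', 'zt', 'zt', 'zt']

Alternation tries branches left to right and keeps the first one that lets the overall match succeed at that position.
Walking the string: at [0:4] match 'pedu', group 1 = 'pedu'; at [7:9] match 'zt', group 1 = 'zt'; at [12:14] match 'zt', group 1 = 'zt'; at [21:23] match 'zt', group 1 = 'zt'.
Because there's exactly one group, `findall` drops the full match and keeps group 1 from each hit.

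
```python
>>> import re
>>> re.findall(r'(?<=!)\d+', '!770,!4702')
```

The lookaround is zero-width — it requires the adjacent text to match without consuming it, so the asserted text isn't part of the match.
Walking the string: at [1:4] → '770'; at [6:10] → '4702'.
`findall` yields the raw match text (2 of them) because the pattern has no groups.

['770', '4702']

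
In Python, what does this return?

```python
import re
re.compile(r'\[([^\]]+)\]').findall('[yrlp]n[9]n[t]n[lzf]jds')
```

Walking the string: at [0:6] match '[yrlp]', group 1 = 'yrlp'; at [7:10] match '[9]', group 1 = '9'; at [11:14] match '[t]', group 1 = 't'; at [15:20] match '[lzf]', group 1 = 'lzf'.
One capturing group, so `findall` returns just the captured substring from each match — 4 in all.

['yrlp', '9', 't', 'lzf']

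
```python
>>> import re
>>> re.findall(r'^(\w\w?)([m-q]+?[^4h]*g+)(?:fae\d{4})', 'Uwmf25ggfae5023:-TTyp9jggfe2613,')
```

The pattern matches anchored at the start of the string; then a word character, then optionally a word character (captured); then one or more of a character in [m-q] (lazy), then zero or more of any character except [4h], then one or more of a literal 'g' (captured); then the literal 'fae', then exactly 4 of a digit (non-capturing group).
Matches: at [0:15] match 'Uwmf25ggfae5023', groups = ('Uw', 'mf25gg').
`findall` packs the 2 group values into a tuple for every match.

[('Uw', 'mf25gg')]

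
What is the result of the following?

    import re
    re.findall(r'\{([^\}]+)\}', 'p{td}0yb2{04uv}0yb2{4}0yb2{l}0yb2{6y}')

['td', '04uv', '4', 'l', '6y']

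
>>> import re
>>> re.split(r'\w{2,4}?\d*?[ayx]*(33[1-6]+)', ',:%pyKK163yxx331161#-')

[',:%', '331161', '#-']

This matches 2 to 4 of a word character (lazy), then zero or more of a digit (lazy), then zero or more of one of [ayx]; then the literal '33', then one or more of a character in [1-6] (captured).
Matches to split on: at [3:19] → 'pyKK163yxx331161'.
Because the pattern has a capturing group, `split` also inserts each captured text between the pieces.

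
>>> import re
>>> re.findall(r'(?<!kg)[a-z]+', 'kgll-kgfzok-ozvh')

['kgll', 'kgfzok', 'ozvh']

The negative lookaround is zero-width — it rules out positions where the adjacent text would match, without consuming anything.
Since nothing is captured, `findall` lists the 3 matched substrings directly.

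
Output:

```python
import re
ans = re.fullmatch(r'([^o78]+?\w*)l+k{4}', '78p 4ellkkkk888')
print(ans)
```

None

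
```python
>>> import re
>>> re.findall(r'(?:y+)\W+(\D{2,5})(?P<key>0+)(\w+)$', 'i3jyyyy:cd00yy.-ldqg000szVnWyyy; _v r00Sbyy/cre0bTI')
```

[('cre', '0', 'bTI')]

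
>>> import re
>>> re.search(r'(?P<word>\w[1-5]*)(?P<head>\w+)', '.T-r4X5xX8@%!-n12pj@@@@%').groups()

The pattern matches a word character, then zero or more of a character in [1-5] (captured as 'word'); then one or more of a word character (captured as 'head').
`search` walks the string left to right and returns the first match it finds.
The match spans [3:10] → 'r4X5xX8'.
Captured: group 1 = 'r4', group 2 = 'X5xX8'.

('r4', 'X5xX8')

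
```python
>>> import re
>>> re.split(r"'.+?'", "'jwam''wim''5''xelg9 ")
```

['', '', '', "'xelg9 "]

Because the quantifier is non-greedy, it stops expanding at the earliest point where the rest of the pattern can succeed.
The string is cut at each match, leaving 4 pieces.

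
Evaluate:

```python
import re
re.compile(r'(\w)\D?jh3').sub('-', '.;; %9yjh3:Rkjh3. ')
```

'.;; %-:-. '

The pattern matches a word character (captured); then optionally a non-digit, then the literal 'jh3'.
Matches: at [5:10] → '9yjh3'; at [11:16] → 'Rkjh3'.
Each match is replaced by '-'.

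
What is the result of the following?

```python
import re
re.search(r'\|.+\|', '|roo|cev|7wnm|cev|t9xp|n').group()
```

Unlike `match`, `search` isn't anchored — it looks for the pattern anywhere in the string.
The match spans [0:23] → '|roo|cev|7wnm|cev|t9xp|'.

'|roo|cev|7wnm|cev|t9xp|'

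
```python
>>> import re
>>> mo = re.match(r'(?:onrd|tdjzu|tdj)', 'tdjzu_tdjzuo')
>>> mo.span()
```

`match` is anchored at position 0; if the pattern doesn't fit there, it returns None.
The match spans [0:5] → 'tdjzu'.

(0, 5)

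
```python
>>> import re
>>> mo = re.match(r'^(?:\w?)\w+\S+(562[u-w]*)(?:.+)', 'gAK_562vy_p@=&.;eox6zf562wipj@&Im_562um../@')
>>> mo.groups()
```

('562u',)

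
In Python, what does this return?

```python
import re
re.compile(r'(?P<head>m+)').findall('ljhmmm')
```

['mmm']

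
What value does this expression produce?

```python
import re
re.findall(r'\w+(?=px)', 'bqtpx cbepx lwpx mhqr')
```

['bqt', 'cbe', 'lw']

The positive lookaround only admits positions where the adjacent text matches; those characters stay outside the span.
Matches: at [0:3] → 'bqt'; at [6:9] → 'cbe'; at [12:14] → 'lw'.
`findall` yields the raw match text (3 of them) because the pattern has no groups.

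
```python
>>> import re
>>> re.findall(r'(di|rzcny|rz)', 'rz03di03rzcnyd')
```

['rz', 'di', 'rzcny']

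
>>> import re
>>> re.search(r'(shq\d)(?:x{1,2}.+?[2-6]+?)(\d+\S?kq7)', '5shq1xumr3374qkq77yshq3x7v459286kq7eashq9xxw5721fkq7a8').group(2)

The match spans [1:17] → 'shq1xumr3374qkq7'.
Captured: group 1 = 'shq1', group 2 = '374qkq7'.

'374qkq7'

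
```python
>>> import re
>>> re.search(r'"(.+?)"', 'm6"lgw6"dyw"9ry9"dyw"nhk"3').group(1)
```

Lazy quantifiers expand one character at a time until the remainder of the pattern can match.
`search` walks the string left to right and returns the first match it finds.
The match spans [2:8] → '"lgw6"'.
Captured: group 1 = 'lgw6'.

'lgw6'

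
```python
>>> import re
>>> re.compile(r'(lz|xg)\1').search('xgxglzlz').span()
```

(0, 4)

The backreference `\1` re-matches whatever the first group consumed, character for character.
`re.search` scans for the first position where the pattern succeeds.
The match spans [0:4] → 'xgxg'.
Captured: group 1 = 'xg'.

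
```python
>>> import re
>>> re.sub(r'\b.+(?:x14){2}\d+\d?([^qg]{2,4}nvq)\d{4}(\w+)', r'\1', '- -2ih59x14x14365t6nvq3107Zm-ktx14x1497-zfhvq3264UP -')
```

'- -t6nvq-ktx14x1497-zfhvq3264UP -'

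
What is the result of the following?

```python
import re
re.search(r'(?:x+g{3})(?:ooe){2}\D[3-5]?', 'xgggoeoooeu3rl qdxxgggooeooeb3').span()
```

The match spans [17:30] → 'xxgggooeooeb3'.

(17, 30)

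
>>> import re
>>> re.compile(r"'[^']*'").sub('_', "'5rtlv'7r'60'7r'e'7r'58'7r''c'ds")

"_7r_7r_7r_7r_c'ds"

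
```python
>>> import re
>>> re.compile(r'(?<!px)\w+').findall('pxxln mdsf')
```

['pxxln', 'mdsf']

The negative lookaround is zero-width — it rules out positions where the adjacent text would match, without consuming anything.
Scanning left to right: at [0:5] → 'pxxln'; at [6:10] → 'mdsf'.
No capturing groups, so `findall` returns the 2 full match strings.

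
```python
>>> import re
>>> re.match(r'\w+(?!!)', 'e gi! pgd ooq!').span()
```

(0, 1)

A negative assertion filters positions out without eating any characters.
With `match`, the pattern is implicitly anchored at the beginning.
The match spans [0:1] → 'e'.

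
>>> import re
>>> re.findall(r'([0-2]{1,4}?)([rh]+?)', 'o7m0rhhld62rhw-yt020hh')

Pattern: 1 to 4 of a character in [0-2] (lazy) (captured); then one or more of one of [rh] (lazy) (captured).
A non-greedy quantifier consumes as few characters as it can — just enough that the remainder of the pattern still matches from where it stops; whatever follows it matches normally.
Scanning left to right: at [3:5] match '0r', groups = ('0', 'r'); at [10:12] match '2r', groups = ('2', 'r'); at [17:21] match '020h', groups = ('020', 'h').
`findall` packs the 2 group values into a tuple for every match.

[('0', 'r'), ('2', 'r'), ('020', 'h')]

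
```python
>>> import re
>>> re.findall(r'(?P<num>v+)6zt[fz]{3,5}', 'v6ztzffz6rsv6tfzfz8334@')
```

Because there's exactly one group, `findall` drops the full match and keeps group 1 from the one hit.

['v']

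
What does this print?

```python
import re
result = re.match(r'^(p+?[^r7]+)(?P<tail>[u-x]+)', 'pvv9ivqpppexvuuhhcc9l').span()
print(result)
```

The pattern matches anchored at the start of the string; then one or more of the literal 'p' (lazy), then one or more of any character except [r7] (captured); then one or more of a character in [u-x] (captured as 'tail').
`match` is anchored at position 0; if the pattern doesn't fit there, it returns None.
The match spans [0:15] → 'pvv9ivqpppexvuu'.
Captured: group 1 = 'pvv9ivqpppexvu', group 2 = 'u'.

(0, 15)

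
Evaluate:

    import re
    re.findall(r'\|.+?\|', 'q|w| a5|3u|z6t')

`findall` yields the raw match text (2 of them) because the pattern has no groups.

['|w|', '|3u|']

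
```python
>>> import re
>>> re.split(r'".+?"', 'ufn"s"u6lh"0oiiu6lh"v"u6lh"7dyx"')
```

Because the quantifier is non-greedy, it stops expanding at the earliest point where the rest of the pattern can succeed.
Splitting on the pattern gives 4 pieces.

['ufn', 'u6lh', 'v', '7dyx"']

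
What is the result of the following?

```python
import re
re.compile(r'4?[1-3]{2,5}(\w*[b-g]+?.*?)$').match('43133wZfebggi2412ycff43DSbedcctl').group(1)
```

This matches optionally a literal '4', then 2 to 5 of a character in [1-3]; then zero or more of a word character, then one or more of a character in [b-g] (lazy), then zero or more of any character (lazy) (captured); then anchored at the end.
`re.match` only tries the pattern at the start of the string.
The match spans [0:32] → '43133wZfebggi2412ycff43DSbedcctl'.
Captured: group 1 = 'wZfebggi2412ycff43DSbedcctl'.

'wZfebggi2412ycff43DSbedcctl'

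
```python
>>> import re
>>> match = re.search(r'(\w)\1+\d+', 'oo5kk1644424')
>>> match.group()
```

'oo5'

A backreference is literal: `\1` must see the identical characters the first group matched.
`re.search` tries every starting position until one works.
The match spans [0:3] → 'oo5'.
Captured: group 1 = 'o'.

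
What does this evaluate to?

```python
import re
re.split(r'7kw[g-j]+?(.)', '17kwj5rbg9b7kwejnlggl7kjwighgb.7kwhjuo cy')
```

This matches the literal '7kw', then one or more of a character in [g-j] (lazy); then any character (captured).
A `+?`/`*?`/`{m,n}?` starts at its minimum and grows only as far as needed for what follows to match.
Matches to split on: at [1:6] → '7kwj5'; at [31:36] → '7kwhj'.
Because the pattern has a capturing group, `split` also inserts each captured text between the pieces.

['1', '5', 'rbg9b7kwejnlggl7kjwighgb.', 'j', 'uo cy']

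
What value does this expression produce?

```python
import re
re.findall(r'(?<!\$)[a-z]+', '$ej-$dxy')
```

Because the assertion is negative and zero-width, positions next to the forbidden text are skipped.
Since nothing is captured, `findall` lists the 2 matched substrings directly.

['j', 'xy']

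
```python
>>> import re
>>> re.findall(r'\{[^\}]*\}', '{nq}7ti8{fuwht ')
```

Since nothing is captured, `findall` lists the 1 matched substring directly.

['{nq}']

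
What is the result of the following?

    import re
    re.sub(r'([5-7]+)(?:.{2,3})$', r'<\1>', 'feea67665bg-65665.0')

Pattern: one or more of a character in [5-7] (captured); then 2 to 3 of any character (non-capturing group); then anchored at the end.
Matches: at [12:19] → '65665.0'.
`\1` in the replacement pulls in group 1's text for each match.

'feea67665bg-<65665>'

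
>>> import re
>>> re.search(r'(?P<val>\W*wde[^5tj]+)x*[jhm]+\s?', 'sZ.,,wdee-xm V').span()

(2, 13)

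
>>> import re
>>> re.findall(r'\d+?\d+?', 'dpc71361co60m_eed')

['71', '36', '60']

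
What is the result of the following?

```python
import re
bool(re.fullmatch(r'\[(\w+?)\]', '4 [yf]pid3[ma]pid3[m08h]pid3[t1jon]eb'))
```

False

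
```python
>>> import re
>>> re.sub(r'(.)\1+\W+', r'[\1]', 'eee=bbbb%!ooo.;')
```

A backreference is literal: `\1` must see the identical characters the first group matched.
Matches: at [0:4] → 'eee='; at [4:10] → 'bbbb%!'; at [10:15] → 'ooo.;'.
`\1` in the replacement pulls in group 1's text for each match.

'[e][b][o]'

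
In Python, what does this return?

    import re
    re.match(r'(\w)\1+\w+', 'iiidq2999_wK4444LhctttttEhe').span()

(0, 27)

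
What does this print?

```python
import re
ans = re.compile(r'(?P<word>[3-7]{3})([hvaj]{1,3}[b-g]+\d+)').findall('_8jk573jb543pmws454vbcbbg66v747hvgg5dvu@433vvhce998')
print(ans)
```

`findall` packs the 2 group values into a tuple for every match.

[('573', 'jb543'), ('454', 'vbcbbg66'), ('747', 'hvgg5'), ('433', 'vvhce998')]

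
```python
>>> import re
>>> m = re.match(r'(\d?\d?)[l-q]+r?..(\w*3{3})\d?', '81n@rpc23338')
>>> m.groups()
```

Pattern: optionally a digit, then optionally a digit (captured); then one or more of a character in [l-q], then optionally a literal 'r'; then any character, then any character; then zero or more of a word character, then exactly 3 of a literal '3' (captured); then optionally a digit.
`re.match` only tries the pattern at the start of the string.
The match spans [0:12] → '81n@rpc23338'.
Captured: group 1 = '81', group 2 = 'pc2333'.

('81', 'pc2333')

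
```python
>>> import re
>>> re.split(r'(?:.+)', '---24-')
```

['', '']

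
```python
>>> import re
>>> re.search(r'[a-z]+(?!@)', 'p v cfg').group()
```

`(?!…)`/`(?<!…)` only lets a position through if the neighbouring text does NOT match; no characters are consumed.
`re.search` tries every starting position until one works.
The match spans [0:1] → 'p'.

'p'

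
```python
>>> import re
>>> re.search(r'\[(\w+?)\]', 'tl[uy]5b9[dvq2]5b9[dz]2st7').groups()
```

('uy',)

`re.search` scans for the first position where the pattern succeeds.
The match spans [2:6] → '[uy]'.
Captured: group 1 = 'uy'.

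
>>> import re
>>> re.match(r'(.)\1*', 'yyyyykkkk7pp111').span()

(0, 5)

`\1` has to match the exact text group 1 already captured.
`re.match` won't scan ahead — the pattern has to work from the very first character.
The match spans [0:5] → 'yyyyy'.
Captured: group 1 = 'y'.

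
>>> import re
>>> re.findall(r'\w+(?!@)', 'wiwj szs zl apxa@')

The negative lookahead/lookbehind blocks any match where the forbidden context is present.
No capturing groups, so `findall` returns the 4 full match strings.

['wiwj', 'szs', 'zl', 'apx']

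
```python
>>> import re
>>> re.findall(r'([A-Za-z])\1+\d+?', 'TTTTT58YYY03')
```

['T', 'Y']

After group 1 captures some text, `\1` only succeeds where that same text appears again.
Walking the string: at [0:6] match 'TTTTT5', group 1 = 'T'; at [7:11] match 'YYY0', group 1 = 'Y'.
Because there's exactly one group, `findall` drops the full match and keeps group 1 from each hit.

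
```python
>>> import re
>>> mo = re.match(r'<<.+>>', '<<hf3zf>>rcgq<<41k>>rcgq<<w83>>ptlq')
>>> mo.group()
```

'<<hf3zf>>rcgq<<41k>>rcgq<<w83>>'

With `match`, the pattern is implicitly anchored at the beginning.
The match spans [0:31] → '<<hf3zf>>rcgq<<41k>>rcgq<<w83>>'.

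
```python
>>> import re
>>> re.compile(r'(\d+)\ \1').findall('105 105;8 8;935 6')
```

['105', '8']

`\1` has to match the exact text group 1 already captured.
`findall` collects group 1 from each match (2 total).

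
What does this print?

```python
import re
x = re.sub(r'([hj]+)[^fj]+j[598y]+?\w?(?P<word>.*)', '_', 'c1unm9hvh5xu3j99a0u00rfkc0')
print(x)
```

c1unm9_

This matches one or more of one of [hj] (captured); then one or more of any character except [fj], then the literal 'j'; then one or more of one of [598y] (lazy), then optionally a word character; then zero or more of any character (captured as 'word').
Matches: at [6:26] → 'hvh5xu3j99a0u00rfkc0'.
Every occurrence is swapped for '_'.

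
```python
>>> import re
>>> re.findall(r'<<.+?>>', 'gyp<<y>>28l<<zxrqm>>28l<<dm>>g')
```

['<<y>>', '<<zxrqm>>', '<<dm>>']

With the lazy modifier that quantifier settles for the fewest repetitions that let the rest of the pattern succeed (the atoms after it are unaffected and can still be greedy).
Scanning left to right: at [3:8] → '<<y>>'; at [11:20] → '<<zxrqm>>'; at [23:29] → '<<dm>>'.
With no groups in the pattern, `findall` gives back each whole match — 3 here.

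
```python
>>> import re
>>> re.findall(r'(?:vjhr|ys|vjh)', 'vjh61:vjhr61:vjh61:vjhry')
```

['vjh', 'vjhr', 'vjh', 'vjhr']

`|` is ordered: at each position the engine commits to the first alternative that works.
Since nothing is captured, `findall` lists the 4 matched substrings directly.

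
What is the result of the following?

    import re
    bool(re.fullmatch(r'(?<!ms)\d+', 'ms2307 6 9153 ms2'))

False

Because the assertion is negative and zero-width, positions next to the forbidden text are skipped.
`re.fullmatch` is like wrapping the pattern in `^…$` (in single-line mode).
Here the pattern can't cover the whole string, so the call returns None, and `bool(None)` is False.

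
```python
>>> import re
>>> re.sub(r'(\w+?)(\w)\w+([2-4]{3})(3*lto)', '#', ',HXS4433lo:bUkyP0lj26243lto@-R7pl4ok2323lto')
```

The pattern matches one or more of a word character (lazy) (captured); then a word character (captured); then one or more of a word character; then exactly 3 of a character in [2-4] (captured); then zero or more of a literal '3', then the literal 'lto' (captured).
Matches: at [11:27] → 'bUkyP0lj26243lto'; at [29:43] → 'R7pl4ok2323lto'.
`sub` substitutes '#' at each match site.

',HXS4433lo:#@-#'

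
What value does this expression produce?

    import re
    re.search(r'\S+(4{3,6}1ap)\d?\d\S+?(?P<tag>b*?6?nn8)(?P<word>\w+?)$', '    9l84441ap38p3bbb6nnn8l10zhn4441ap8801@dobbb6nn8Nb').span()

(4, 53)

The match spans [4:53] → '9l84441ap38p3bbb6nnn8l10zhn4441ap8801@dobbb6nn8Nb'.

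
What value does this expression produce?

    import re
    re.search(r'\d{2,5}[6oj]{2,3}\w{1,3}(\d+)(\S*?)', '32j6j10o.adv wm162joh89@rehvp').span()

(0, 7)

This matches 2 to 5 of a digit, then 2 to 3 of one of [6oj], then 1 to 3 of a word character; then one or more of a digit (captured); then zero or more of a non-whitespace character (lazy) (captured).
Because the quantifier is non-greedy, it stops expanding at the earliest point where the rest of the pattern can succeed.
`re.search` scans for the first position where the pattern succeeds.
The match spans [0:7] → '32j6j10'.
Captured: group 1 = '0', group 2 = ''.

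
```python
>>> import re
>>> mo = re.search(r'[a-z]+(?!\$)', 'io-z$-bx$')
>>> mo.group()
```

'io'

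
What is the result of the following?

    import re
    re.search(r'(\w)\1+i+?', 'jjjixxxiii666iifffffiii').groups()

The match spans [0:4] → 'jjji'.
Captured: group 1 = 'j'.

('j',)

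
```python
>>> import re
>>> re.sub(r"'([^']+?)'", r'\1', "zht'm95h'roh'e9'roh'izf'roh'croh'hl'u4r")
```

"zhtm95hrohe9rohizfrohcrohhl'u4r"

The replacement refers to a captured group, so each match is rewritten using its own captured text.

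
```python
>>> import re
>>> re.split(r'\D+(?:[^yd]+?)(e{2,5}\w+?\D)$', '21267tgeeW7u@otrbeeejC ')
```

['21267', 'eeejC ', '']

The pattern matches one or more of a non-digit; then one or more of any character except [yd] (lazy) (non-capturing group); then 2 to 5 of a literal 'e', then one or more of a word character (lazy), then a non-digit (captured); then anchored at the end.
The group in the pattern means `split` returns the separators' captures alongside the pieces.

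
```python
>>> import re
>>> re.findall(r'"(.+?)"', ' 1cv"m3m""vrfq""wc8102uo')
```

A `+?`/`*?`/`{m,n}?` starts at its minimum and grows only as far as needed for what follows to match.
Scanning left to right: at [4:9] match '"m3m"', group 1 = 'm3m'; at [9:15] match '"vrfq"', group 1 = 'vrfq'.
One capturing group, so `findall` returns just the captured substring from each match — 2 in all.

['m3m', 'vrfq']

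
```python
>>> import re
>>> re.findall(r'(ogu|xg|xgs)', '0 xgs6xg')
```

['xg', 'xg']

Alternation tries branches left to right and keeps the first one that lets the overall match succeed at that position.
Matches: at [2:4] match 'xg', group 1 = 'xg'; at [6:8] match 'xg', group 1 = 'xg'.
Because there's exactly one group, `findall` drops the full match and keeps group 1 from each hit.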